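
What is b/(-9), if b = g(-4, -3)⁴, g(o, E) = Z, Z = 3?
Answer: -9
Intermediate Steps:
g(o, E) = 3
b = 81 (b = 3⁴ = 81)
b/(-9) = 81/(-9) = 81*(-⅑) = -9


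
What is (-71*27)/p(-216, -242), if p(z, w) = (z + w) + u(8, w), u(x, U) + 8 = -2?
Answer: 213/52 ≈ 4.0962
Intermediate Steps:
u(x, U) = -10 (u(x, U) = -8 - 2 = -10)
p(z, w) = -10 + w + z (p(z, w) = (z + w) - 10 = (w + z) - 10 = -10 + w + z)
(-71*27)/p(-216, -242) = (-71*27)/(-10 - 242 - 216) = -1917/(-468) = -1917*(-1/468) = 213/52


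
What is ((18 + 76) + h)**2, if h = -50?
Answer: 1936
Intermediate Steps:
((18 + 76) + h)**2 = ((18 + 76) - 50)**2 = (94 - 50)**2 = 44**2 = 1936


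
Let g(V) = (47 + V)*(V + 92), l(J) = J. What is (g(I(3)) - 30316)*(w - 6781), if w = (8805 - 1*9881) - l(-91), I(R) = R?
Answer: 198545556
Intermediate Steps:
w = -985 (w = (8805 - 1*9881) - 1*(-91) = (8805 - 9881) + 91 = -1076 + 91 = -985)
g(V) = (47 + V)*(92 + V)
(g(I(3)) - 30316)*(w - 6781) = ((4324 + 3² + 139*3) - 30316)*(-985 - 6781) = ((4324 + 9 + 417) - 30316)*(-7766) = (4750 - 30316)*(-7766) = -25566*(-7766) = 198545556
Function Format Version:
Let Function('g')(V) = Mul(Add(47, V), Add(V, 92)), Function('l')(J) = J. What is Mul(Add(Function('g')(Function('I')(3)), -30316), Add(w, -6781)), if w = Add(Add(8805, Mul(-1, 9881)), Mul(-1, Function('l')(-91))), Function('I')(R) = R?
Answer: 198545556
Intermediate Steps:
w = -985 (w = Add(Add(8805, Mul(-1, 9881)), Mul(-1, -91)) = Add(Add(8805, -9881), 91) = Add(-1076, 91) = -985)
Function('g')(V) = Mul(Add(47, V), Add(92, V))
Mul(Add(Function('g')(Function('I')(3)), -30316), Add(w, -6781)) = Mul(Add(Add(4324, Pow(3, 2), Mul(139, 3)), -30316), Add(-985, -6781)) = Mul(Add(Add(4324, 9, 417), -30316), -7766) = Mul(Add(4750, -30316), -7766) = Mul(-25566, -7766) = 198545556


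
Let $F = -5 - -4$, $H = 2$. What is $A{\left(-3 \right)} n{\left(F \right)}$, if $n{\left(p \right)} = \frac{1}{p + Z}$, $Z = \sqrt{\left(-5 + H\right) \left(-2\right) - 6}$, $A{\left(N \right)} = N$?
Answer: $3$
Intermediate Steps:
$F = -1$ ($F = -5 + 4 = -1$)
$Z = 0$ ($Z = \sqrt{\left(-5 + 2\right) \left(-2\right) - 6} = \sqrt{\left(-3\right) \left(-2\right) - 6} = \sqrt{6 - 6} = \sqrt{0} = 0$)
$n{\left(p \right)} = \frac{1}{p}$ ($n{\left(p \right)} = \frac{1}{p + 0} = \frac{1}{p}$)
$A{\left(-3 \right)} n{\left(F \right)} = - \frac{3}{-1} = \left(-3\right) \left(-1\right) = 3$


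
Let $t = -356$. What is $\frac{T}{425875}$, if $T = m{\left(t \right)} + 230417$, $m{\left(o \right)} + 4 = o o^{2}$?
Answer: $- \frac{44887603}{425875} \approx -105.4$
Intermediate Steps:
$m{\left(o \right)} = -4 + o^{3}$ ($m{\left(o \right)} = -4 + o o^{2} = -4 + o^{3}$)
$T = -44887603$ ($T = \left(-4 + \left(-356\right)^{3}\right) + 230417 = \left(-4 - 45118016\right) + 230417 = -45118020 + 230417 = -44887603$)
$\frac{T}{425875} = - \frac{44887603}{425875}$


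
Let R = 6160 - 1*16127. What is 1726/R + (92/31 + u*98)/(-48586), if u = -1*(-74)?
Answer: -2420630342/7505978261 ≈ -0.32249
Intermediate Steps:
u = 74
R = -9967 (R = 6160 - 16127 = -9967)
1726/R + (92/31 + u*98)/(-48586) = 1726/(-9967) + (92/31 + 74*98)/(-48586) = 1726*(-1/9967) + (92*(1/31) + 7252)*(-1/48586) = -1726/9967 + (92/31 + 7252)*(-1/48586) = -1726/9967 + (224904/31)*(-1/48586) = -1726/9967 - 112452/753083 = -2420630342/7505978261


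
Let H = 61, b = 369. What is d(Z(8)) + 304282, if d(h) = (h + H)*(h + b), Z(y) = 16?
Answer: 333927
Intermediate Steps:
d(h) = (61 + h)*(369 + h) (d(h) = (h + 61)*(h + 369) = (61 + h)*(369 + h))
d(Z(8)) + 304282 = (22509 + 16² + 430*16) + 304282 = (22509 + 256 + 6880) + 304282 = 29645 + 304282 = 333927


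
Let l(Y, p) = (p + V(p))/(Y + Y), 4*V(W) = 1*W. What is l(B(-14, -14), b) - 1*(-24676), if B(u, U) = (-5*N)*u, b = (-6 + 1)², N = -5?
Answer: 2763707/112 ≈ 24676.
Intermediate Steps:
V(W) = W/4 (V(W) = (1*W)/4 = W/4)
b = 25 (b = (-5)² = 25)
B(u, U) = 25*u (B(u, U) = (-5*(-5))*u = 25*u)
l(Y, p) = 5*p/(8*Y) (l(Y, p) = (p + p/4)/(Y + Y) = (5*p/4)/((2*Y)) = (5*p/4)*(1/(2*Y)) = 5*p/(8*Y))
l(B(-14, -14), b) - 1*(-24676) = (5/8)*25/(25*(-14)) - 1*(-24676) = (5/8)*25/(-350) + 24676 = (5/8)*25*(-1/350) + 24676 = -5/112 + 24676 = 2763707/112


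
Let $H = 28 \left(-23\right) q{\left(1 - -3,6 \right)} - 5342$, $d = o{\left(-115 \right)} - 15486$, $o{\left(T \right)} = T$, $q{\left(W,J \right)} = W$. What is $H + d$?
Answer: $-23519$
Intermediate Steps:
$d = -15601$ ($d = -115 - 15486 = -15601$)
$H = -7918$ ($H = 28 \left(-23\right) \left(1 - -3\right) - 5342 = - 644 \left(1 + 3\right) - 5342 = \left(-644\right) 4 - 5342 = -2576 - 5342 = -7918$)
$H + d = -7918 - 15601 = -23519$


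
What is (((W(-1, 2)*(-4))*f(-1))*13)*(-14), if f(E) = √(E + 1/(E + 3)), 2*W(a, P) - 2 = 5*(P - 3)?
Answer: -546*I*√2 ≈ -772.16*I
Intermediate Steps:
W(a, P) = -13/2 + 5*P/2 (W(a, P) = 1 + (5*(P - 3))/2 = 1 + (5*(-3 + P))/2 = 1 + (-15 + 5*P)/2 = 1 + (-15/2 + 5*P/2) = -13/2 + 5*P/2)
f(E) = √(E + 1/(3 + E))
(((W(-1, 2)*(-4))*f(-1))*13)*(-14) = ((((-13/2 + (5/2)*2)*(-4))*√((1 - (3 - 1))/(3 - 1)))*13)*(-14) = ((((-13/2 + 5)*(-4))*√((1 - 1*2)/2))*13)*(-14) = (((-3/2*(-4))*√((1 - 2)/2))*13)*(-14) = ((6*√((½)*(-1)))*13)*(-14) = ((6*√(-½))*13)*(-14) = ((6*(I*√2/2))*13)*(-14) = ((3*I*√2)*13)*(-14) = (39*I*√2)*(-14) = -546*I*√2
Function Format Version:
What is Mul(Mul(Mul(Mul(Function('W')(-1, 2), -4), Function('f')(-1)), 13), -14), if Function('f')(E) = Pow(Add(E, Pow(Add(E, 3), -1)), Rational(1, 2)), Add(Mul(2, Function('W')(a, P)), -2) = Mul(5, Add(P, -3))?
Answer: Mul(-546, I, Pow(2, Rational(1, 2))) ≈ Mul(-772.16, I)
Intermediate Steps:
Function('W')(a, P) = Add(Rational(-13, 2), Mul(Rational(5, 2), P)) (Function('W')(a, P) = Add(1, Mul(Rational(1, 2), Mul(5, Add(P, -3)))) = Add(1, Mul(Rational(1, 2), Mul(5, Add(-3, P)))) = Add(1, Mul(Rational(1, 2), Add(-15, Mul(5, P)))) = Add(1, Add(Rational(-15, 2), Mul(Rational(5, 2), P))) = Add(Rational(-13, 2), Mul(Rational(5, 2), P)))
Function('f')(E) = Pow(Add(E, Pow(Add(3, E), -1)), Rational(1, 2))
Mul(Mul(Mul(Mul(Function('W')(-1, 2), -4), Function('f')(-1)), 13), -14) = Mul(Mul(Mul(Mul(Add(Rational(-13, 2), Mul(Rational(5, 2), 2)), -4), Pow(Mul(Pow(Add(3, -1), -1), Add(1, Mul(-1, Add(3, -1)))), Rational(1, 2))), 13), -14) = Mul(Mul(Mul(Mul(Add(Rational(-13, 2), 5), -4), Pow(Mul(Pow(2, -1), Add(1, Mul(-1, 2))), Rational(1, 2))), 13), -14) = Mul(Mul(Mul(Mul(Rational(-3, 2), -4), Pow(Mul(Rational(1, 2), Add(1, -2)), Rational(1, 2))), 13), -14) = Mul(Mul(Mul(6, Pow(Mul(Rational(1, 2), -1), Rational(1, 2))), 13), -14) = Mul(Mul(Mul(6, Pow(Rational(-1, 2), Rational(1, 2))), 13), -14) = Mul(Mul(Mul(6, Mul(Rational(1, 2), I, Pow(2, Rational(1, 2)))), 13), -14) = Mul(Mul(Mul(3, I, Pow(2, Rational(1, 2))), 13), -14) = Mul(Mul(39, I, Pow(2, Rational(1, 2))), -14) = Mul(-546, I, Pow(2, Rational(1, 2)))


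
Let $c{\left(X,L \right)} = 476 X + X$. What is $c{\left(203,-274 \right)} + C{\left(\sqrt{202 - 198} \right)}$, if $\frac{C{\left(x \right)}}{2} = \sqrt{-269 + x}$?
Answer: $96831 + 2 i \sqrt{267} \approx 96831.0 + 32.68 i$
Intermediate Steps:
$c{\left(X,L \right)} = 477 X$
$C{\left(x \right)} = 2 \sqrt{-269 + x}$
$c{\left(203,-274 \right)} + C{\left(\sqrt{202 - 198} \right)} = 477 \cdot 203 + 2 \sqrt{-269 + \sqrt{202 - 198}} = 96831 + 2 \sqrt{-269 + \sqrt{4}} = 96831 + 2 \sqrt{-269 + 2} = 96831 + 2 \sqrt{-267} = 96831 + 2 i \sqrt{267}$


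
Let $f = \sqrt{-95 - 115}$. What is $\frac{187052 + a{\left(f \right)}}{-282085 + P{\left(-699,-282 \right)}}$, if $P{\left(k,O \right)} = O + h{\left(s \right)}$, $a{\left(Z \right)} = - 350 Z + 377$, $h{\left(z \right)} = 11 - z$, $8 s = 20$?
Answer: $- \frac{374858}{564717} + \frac{700 i \sqrt{210}}{564717} \approx -0.6638 + 0.017963 i$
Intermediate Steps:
$s = \frac{5}{2}$ ($s = \frac{1}{8} \cdot 20 = \frac{5}{2} \approx 2.5$)
$f = i \sqrt{210}$ ($f = \sqrt{-210} = i \sqrt{210} \approx 14.491 i$)
$a{\left(Z \right)} = 377 - 350 Z$
$P{\left(k,O \right)} = \frac{17}{2} + O$ ($P{\left(k,O \right)} = O + \left(11 - \frac{5}{2}\right) = O + \frac{17}{2} = \frac{17}{2} + O$)
$\frac{187052 + a{\left(f \right)}}{-282085 + P{\left(-699,-282 \right)}} = \frac{187052 + \left(377 - 350 i \sqrt{210}\right)}{-282085 + \left(\frac{17}{2} - 282\right)} = \frac{187052 + \left(377 - 350 i \sqrt{210}\right)}{-282085 - \frac{547}{2}} = \frac{187429 - 350 i \sqrt{210}}{- \frac{564717}{2}} = \left(187429 - 350 i \sqrt{210}\right) \left(- \frac{2}{564717}\right) = - \frac{374858}{564717} + \frac{700 i \sqrt{210}}{564717}$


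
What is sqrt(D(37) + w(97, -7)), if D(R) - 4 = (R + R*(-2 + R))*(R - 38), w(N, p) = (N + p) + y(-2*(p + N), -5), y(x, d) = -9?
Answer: I*sqrt(1247) ≈ 35.313*I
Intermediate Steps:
w(N, p) = -9 + N + p (w(N, p) = (N + p) - 9 = -9 + N + p)
D(R) = 4 + (-38 + R)*(R + R*(-2 + R)) (D(R) = 4 + (R + R*(-2 + R))*(R - 38) = 4 + (R + R*(-2 + R))*(-38 + R) = 4 + (-38 + R)*(R + R*(-2 + R)))
sqrt(D(37) + w(97, -7)) = sqrt((4 + 37**3 - 39*37**2 + 38*37) + (-9 + 97 - 7)) = sqrt((4 + 50653 - 39*1369 + 1406) + 81) = sqrt((4 + 50653 - 53391 + 1406) + 81) = sqrt(-1328 + 81) = sqrt(-1247) = I*sqrt(1247)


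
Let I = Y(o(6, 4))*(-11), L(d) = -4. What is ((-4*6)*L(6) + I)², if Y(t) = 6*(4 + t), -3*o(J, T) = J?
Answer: 1296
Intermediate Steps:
o(J, T) = -J/3
Y(t) = 24 + 6*t
I = -132 (I = (24 + 6*(-⅓*6))*(-11) = (24 + 6*(-2))*(-11) = (24 - 12)*(-11) = 12*(-11) = -132)
((-4*6)*L(6) + I)² = (-4*6*(-4) - 132)² = (-24*(-4) - 132)² = (96 - 132)² = (-36)² = 1296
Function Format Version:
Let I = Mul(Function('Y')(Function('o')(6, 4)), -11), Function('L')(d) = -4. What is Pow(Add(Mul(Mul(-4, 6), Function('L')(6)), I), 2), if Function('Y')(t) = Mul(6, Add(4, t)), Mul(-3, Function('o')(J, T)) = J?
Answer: 1296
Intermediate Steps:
Function('o')(J, T) = Mul(Rational(-1, 3), J)
Function('Y')(t) = Add(24, Mul(6, t))
I = -132 (I = Mul(Add(24, Mul(6, Mul(Rational(-1, 3), 6))), -11) = Mul(Add(24, Mul(6, -2)), -11) = Mul(Add(24, -12), -11) = Mul(12, -11) = -132)
Pow(Add(Mul(Mul(-4, 6), Function('L')(6)), I), 2) = Pow(Add(Mul(Mul(-4, 6), -4), -132), 2) = Pow(Add(Mul(-24, -4), -132), 2) = Pow(Add(96, -132), 2) = Pow(-36, 2) = 1296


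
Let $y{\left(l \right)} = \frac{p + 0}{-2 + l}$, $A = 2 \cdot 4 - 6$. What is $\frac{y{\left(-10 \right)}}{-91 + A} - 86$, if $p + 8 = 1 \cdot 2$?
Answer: $- \frac{15309}{178} \approx -86.006$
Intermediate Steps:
$p = -6$ ($p = -8 + 1 \cdot 2 = -8 + 2 = -6$)
$A = 2$ ($A = 8 - 6 = 2$)
$y{\left(l \right)} = - \frac{6}{-2 + l}$ ($y{\left(l \right)} = \frac{-6 + 0}{-2 + l} = - \frac{6}{-2 + l}$)
$\frac{y{\left(-10 \right)}}{-91 + A} - 86 = \frac{\left(-6\right) \frac{1}{-2 - 10}}{-91 + 2} - 86 = \frac{\left(-6\right) \frac{1}{-12}}{-89} - 86 = - \frac{\left(-6\right) \left(- \frac{1}{12}\right)}{89} - 86 = \left(- \frac{1}{89}\right) \frac{1}{2} - 86 = - \frac{1}{178} - 86 = - \frac{15309}{178}$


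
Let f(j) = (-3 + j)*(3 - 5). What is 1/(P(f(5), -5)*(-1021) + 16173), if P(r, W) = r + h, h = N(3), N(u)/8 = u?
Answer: -1/4247 ≈ -0.00023546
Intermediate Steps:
N(u) = 8*u
f(j) = 6 - 2*j (f(j) = (-3 + j)*(-2) = 6 - 2*j)
h = 24 (h = 8*3 = 24)
P(r, W) = 24 + r (P(r, W) = r + 24 = 24 + r)
1/(P(f(5), -5)*(-1021) + 16173) = 1/((24 + (6 - 2*5))*(-1021) + 16173) = 1/((24 + (6 - 10))*(-1021) + 16173) = 1/((24 - 4)*(-1021) + 16173) = 1/(20*(-1021) + 16173) = 1/(-20420 + 16173) = 1/(-4247) = -1/4247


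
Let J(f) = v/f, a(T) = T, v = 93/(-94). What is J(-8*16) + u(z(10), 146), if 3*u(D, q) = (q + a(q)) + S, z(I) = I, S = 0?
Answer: 3513623/36096 ≈ 97.341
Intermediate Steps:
v = -93/94 (v = 93*(-1/94) = -93/94 ≈ -0.98936)
J(f) = -93/(94*f)
u(D, q) = 2*q/3 (u(D, q) = ((q + q) + 0)/3 = (2*q + 0)/3 = (2*q)/3 = 2*q/3)
J(-8*16) + u(z(10), 146) = -93/(94*((-8*16))) + (2/3)*146 = -93/94/(-128) + 292/3 = -93/94*(-1/128) + 292/3 = 93/12032 + 292/3 = 3513623/36096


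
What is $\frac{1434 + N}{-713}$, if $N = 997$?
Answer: $- \frac{2431}{713} \approx -3.4095$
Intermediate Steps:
$\frac{1434 + N}{-713} = \frac{1434 + 997}{-713} = 2431 \left(- \frac{1}{713}\right) = - \frac{2431}{713}$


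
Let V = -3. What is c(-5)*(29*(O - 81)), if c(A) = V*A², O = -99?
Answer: 391500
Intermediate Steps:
c(A) = -3*A²
c(-5)*(29*(O - 81)) = (-3*(-5)²)*(29*(-99 - 81)) = (-3*25)*(29*(-180)) = -75*(-5220) = 391500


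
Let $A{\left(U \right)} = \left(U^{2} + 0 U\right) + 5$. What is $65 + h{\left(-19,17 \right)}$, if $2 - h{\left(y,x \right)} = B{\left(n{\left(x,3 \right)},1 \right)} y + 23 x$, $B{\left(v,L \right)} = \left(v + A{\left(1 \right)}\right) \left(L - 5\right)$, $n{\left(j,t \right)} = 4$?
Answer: $-1084$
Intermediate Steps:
$A{\left(U \right)} = 5 + U^{2}$ ($A{\left(U \right)} = \left(U^{2} + 0\right) + 5 = U^{2} + 5 = 5 + U^{2}$)
$B{\left(v,L \right)} = \left(-5 + L\right) \left(6 + v\right)$ ($B{\left(v,L \right)} = \left(v + \left(5 + 1^{2}\right)\right) \left(L - 5\right) = \left(v + \left(5 + 1\right)\right) \left(-5 + L\right) = \left(v + 6\right) \left(-5 + L\right) = \left(6 + v\right) \left(-5 + L\right) = \left(-5 + L\right) \left(6 + v\right)$)
$h{\left(y,x \right)} = 2 - 23 x + 40 y$ ($h{\left(y,x \right)} = 2 - \left(\left(-30 - 20 + 6 \cdot 1 + 1 \cdot 4\right) y + 23 x\right) = 2 - \left(\left(-30 - 20 + 6 + 4\right) y + 23 x\right) = 2 - \left(- 40 y + 23 x\right) = 2 - 23 x + 40 y$)
$65 + h{\left(-19,17 \right)} = 65 + \left(2 - 391 + 40 \left(-19\right)\right) = 65 - 1149 = -1084$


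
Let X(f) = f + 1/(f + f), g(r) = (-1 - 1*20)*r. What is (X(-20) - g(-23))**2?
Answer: 404854641/1600 ≈ 2.5303e+5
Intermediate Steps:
g(r) = -21*r (g(r) = (-1 - 20)*r = -21*r)
X(f) = f + 1/(2*f)
(X(-20) - g(-23))**2 = ((-20 + (1/2)/(-20)) - (-21)*(-23))**2 = ((-20 + (1/2)*(-1/20)) - 1*483)**2 = ((-20 - 1/40) - 483)**2 = (-801/40 - 483)**2 = (-20121/40)**2 = 404854641/1600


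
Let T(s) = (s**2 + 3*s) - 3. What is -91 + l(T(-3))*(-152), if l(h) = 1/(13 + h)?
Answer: -531/5 ≈ -106.20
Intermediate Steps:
T(s) = -3 + s**2 + 3*s
-91 + l(T(-3))*(-152) = -91 - 152/(13 + (-3 + (-3)**2 + 3*(-3))) = -91 - 152/(13 + (-3 + 9 - 9)) = -91 - 152/(13 - 3) = -91 - 152/10 = -91 + (1/10)*(-152) = -91 - 76/5 = -531/5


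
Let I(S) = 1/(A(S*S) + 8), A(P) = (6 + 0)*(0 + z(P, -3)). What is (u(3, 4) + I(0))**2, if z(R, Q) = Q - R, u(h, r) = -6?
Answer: 3721/100 ≈ 37.210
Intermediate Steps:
A(P) = -18 - 6*P (A(P) = (6 + 0)*(0 + (-3 - P)) = 6*(-3 - P) = -18 - 6*P)
I(S) = 1/(-10 - 6*S**2) (I(S) = 1/((-18 - 6*S*S) + 8) = 1/((-18 - 6*S**2) + 8) = 1/(-10 - 6*S**2))
(u(3, 4) + I(0))**2 = (-6 - 1/(10 + 6*0**2))**2 = (-6 - 1/(10 + 6*0))**2 = (-6 - 1/(10 + 0))**2 = (-6 - 1/10)**2 = (-61/10)**2 = 3721/100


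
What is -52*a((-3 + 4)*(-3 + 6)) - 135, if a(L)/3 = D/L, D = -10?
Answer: 385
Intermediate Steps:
a(L) = -30/L (a(L) = 3*(-10/L) = -30/L)
-52*a((-3 + 4)*(-3 + 6)) - 135 = -(-1560)/((-3 + 4)*(-3 + 6)) - 135 = -(-1560)/(1*3) - 135 = -(-1560)/3 - 135 = -52*(-10) - 135 = 520 - 135 = 385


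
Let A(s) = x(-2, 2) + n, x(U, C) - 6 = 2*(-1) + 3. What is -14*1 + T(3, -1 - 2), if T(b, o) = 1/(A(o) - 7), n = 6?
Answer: -83/6 ≈ -13.833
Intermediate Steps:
x(U, C) = 7 (x(U, C) = 6 + (2*(-1) + 3) = 6 + (-2 + 3) = 6 + 1 = 7)
A(s) = 13 (A(s) = 7 + 6 = 13)
T(b, o) = ⅙ (T(b, o) = 1/(13 - 7) = 1/6 = ⅙)
-14*1 + T(3, -1 - 2) = -14*1 + ⅙ = -14 + ⅙ = -83/6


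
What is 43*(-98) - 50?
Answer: -4264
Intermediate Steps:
43*(-98) - 50 = -4214 - 50 = -4264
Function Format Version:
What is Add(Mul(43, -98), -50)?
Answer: -4264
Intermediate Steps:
Add(Mul(43, -98), -50) = Add(-4214, -50) = -4264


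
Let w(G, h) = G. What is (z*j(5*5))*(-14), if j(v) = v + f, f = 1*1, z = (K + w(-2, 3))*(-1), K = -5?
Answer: -2548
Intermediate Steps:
z = 7 (z = (-5 - 2)*(-1) = -7*(-1) = 7)
f = 1
j(v) = 1 + v (j(v) = v + 1 = 1 + v)
(z*j(5*5))*(-14) = (7*(1 + 5*5))*(-14) = (7*(1 + 25))*(-14) = (7*26)*(-14) = 182*(-14) = -2548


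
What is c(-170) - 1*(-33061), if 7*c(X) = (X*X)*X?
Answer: -4681573/7 ≈ -6.6880e+5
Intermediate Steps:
c(X) = X**3/7 (c(X) = ((X*X)*X)/7 = (X**2*X)/7 = X**3/7)
c(-170) - 1*(-33061) = (1/7)*(-170)**3 - 1*(-33061) = (1/7)*(-4913000) + 33061 = -4913000/7 + 33061 = -4681573/7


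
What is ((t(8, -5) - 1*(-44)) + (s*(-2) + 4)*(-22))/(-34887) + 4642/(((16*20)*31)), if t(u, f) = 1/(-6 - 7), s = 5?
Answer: 1041301931/2249513760 ≈ 0.46290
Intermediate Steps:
t(u, f) = -1/13 (t(u, f) = 1/(-13) = -1/13)
((t(8, -5) - 1*(-44)) + (s*(-2) + 4)*(-22))/(-34887) + 4642/(((16*20)*31)) = ((-1/13 - 1*(-44)) + (5*(-2) + 4)*(-22))/(-34887) + 4642/(((16*20)*31)) = ((-1/13 + 44) + (-10 + 4)*(-22))*(-1/34887) + 4642/((320*31)) = (571/13 - 6*(-22))*(-1/34887) + 4642/9920 = (571/13 + 132)*(-1/34887) + 4642*(1/9920) = (2287/13)*(-1/34887) + 2321/4960 = -2287/453531 + 2321/4960 = 1041301931/2249513760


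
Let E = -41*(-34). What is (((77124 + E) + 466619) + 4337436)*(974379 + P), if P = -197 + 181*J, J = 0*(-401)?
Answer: 4756514730286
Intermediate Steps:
E = 1394
J = 0
P = -197 (P = -197 + 181*0 = -197 + 0 = -197)
(((77124 + E) + 466619) + 4337436)*(974379 + P) = (((77124 + 1394) + 466619) + 4337436)*(974379 - 197) = ((78518 + 466619) + 4337436)*974182 = (545137 + 4337436)*974182 = 4882573*974182 = 4756514730286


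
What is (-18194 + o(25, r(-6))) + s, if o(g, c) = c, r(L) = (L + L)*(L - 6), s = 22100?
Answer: 4050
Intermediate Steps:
r(L) = 2*L*(-6 + L) (r(L) = (2*L)*(-6 + L) = 2*L*(-6 + L))
(-18194 + o(25, r(-6))) + s = (-18194 + 2*(-6)*(-6 - 6)) + 22100 = (-18194 + 2*(-6)*(-12)) + 22100 = (-18194 + 144) + 22100 = -18050 + 22100 = 4050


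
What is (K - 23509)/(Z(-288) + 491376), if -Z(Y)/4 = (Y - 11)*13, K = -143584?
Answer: -167093/506924 ≈ -0.32962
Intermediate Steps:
Z(Y) = 572 - 52*Y (Z(Y) = -4*(Y - 11)*13 = -4*(-11 + Y)*13 = -4*(-143 + 13*Y) = 572 - 52*Y)
(K - 23509)/(Z(-288) + 491376) = (-143584 - 23509)/((572 - 52*(-288)) + 491376) = -167093/((572 + 14976) + 491376) = -167093/(15548 + 491376) = -167093/506924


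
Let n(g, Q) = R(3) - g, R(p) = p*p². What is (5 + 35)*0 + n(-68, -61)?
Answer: 95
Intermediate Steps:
R(p) = p³
n(g, Q) = 27 - g (n(g, Q) = 3³ - g = 27 - g)
(5 + 35)*0 + n(-68, -61) = (5 + 35)*0 + (27 - 1*(-68)) = 40*0 + (27 + 68) = 0 + 95 = 95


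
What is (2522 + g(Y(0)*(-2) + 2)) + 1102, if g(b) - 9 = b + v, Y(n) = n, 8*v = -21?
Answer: 29059/8 ≈ 3632.4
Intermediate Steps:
v = -21/8 (v = (⅛)*(-21) = -21/8 ≈ -2.6250)
g(b) = 51/8 + b (g(b) = 9 + (b - 21/8) = 9 + (-21/8 + b) = 51/8 + b)
(2522 + g(Y(0)*(-2) + 2)) + 1102 = (2522 + (51/8 + (0*(-2) + 2))) + 1102 = (2522 + (51/8 + (0 + 2))) + 1102 = (2522 + (51/8 + 2)) + 1102 = (2522 + 67/8) + 1102 = 20243/8 + 1102 = 29059/8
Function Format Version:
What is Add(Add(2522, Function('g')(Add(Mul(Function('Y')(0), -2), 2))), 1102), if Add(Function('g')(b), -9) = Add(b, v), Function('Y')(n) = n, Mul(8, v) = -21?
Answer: Rational(29059, 8) ≈ 3632.4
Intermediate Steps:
v = Rational(-21, 8) (v = Mul(Rational(1, 8), -21) = Rational(-21, 8) ≈ -2.6250)
Function('g')(b) = Add(Rational(51, 8), b) (Function('g')(b) = Add(9, Add(b, Rational(-21, 8))) = Add(9, Add(Rational(-21, 8), b)) = Add(Rational(51, 8), b))
Add(Add(2522, Function('g')(Add(Mul(Function('Y')(0), -2), 2))), 1102) = Add(Add(2522, Add(Rational(51, 8), Add(Mul(0, -2), 2))), 1102) = Add(Add(2522, Add(Rational(51, 8), Add(0, 2))), 1102) = Add(Add(2522, Add(Rational(51, 8), 2)), 1102) = Add(Add(2522, Rational(67, 8)), 1102) = Add(Rational(20243, 8), 1102) = Rational(29059, 8)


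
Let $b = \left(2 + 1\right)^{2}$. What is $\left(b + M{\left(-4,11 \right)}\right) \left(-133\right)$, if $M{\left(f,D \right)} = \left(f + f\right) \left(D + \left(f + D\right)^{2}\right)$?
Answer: $62643$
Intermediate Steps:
$M{\left(f,D \right)} = 2 f \left(D + \left(D + f\right)^{2}\right)$
$b = 9$ ($b = 3^{2} = 9$)
$\left(b + M{\left(-4,11 \right)}\right) \left(-133\right) = \left(9 + 2 \left(-4\right) \left(11 + \left(11 - 4\right)^{2}\right)\right) \left(-133\right) = \left(9 + 2 \left(-4\right) \left(11 + 7^{2}\right)\right) \left(-133\right) = \left(9 + 2 \left(-4\right) \left(11 + 49\right)\right) \left(-133\right) = \left(9 + 2 \left(-4\right) 60\right) \left(-133\right) = \left(9 - 480\right) \left(-133\right) = \left(-471\right) \left(-133\right) = 62643$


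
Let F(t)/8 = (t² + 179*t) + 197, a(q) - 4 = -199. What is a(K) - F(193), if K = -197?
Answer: -576139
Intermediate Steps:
a(q) = -195 (a(q) = 4 - 199 = -195)
F(t) = 1576 + 8*t² + 1432*t (F(t) = 8*((t² + 179*t) + 197) = 8*(197 + t² + 179*t) = 1576 + 8*t² + 1432*t)
a(K) - F(193) = -195 - (1576 + 8*193² + 1432*193) = -195 - (1576 + 8*37249 + 276376) = -195 - (1576 + 297992 + 276376) = -195 - 1*575944 = -195 - 575944 = -576139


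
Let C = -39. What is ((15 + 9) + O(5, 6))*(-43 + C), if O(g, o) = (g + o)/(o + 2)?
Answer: -8323/4 ≈ -2080.8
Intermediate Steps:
O(g, o) = (g + o)/(2 + o)
((15 + 9) + O(5, 6))*(-43 + C) = ((15 + 9) + (5 + 6)/(2 + 6))*(-43 - 39) = (24 + 11/8)*(-82) = (203/8)*(-82) = -8323/4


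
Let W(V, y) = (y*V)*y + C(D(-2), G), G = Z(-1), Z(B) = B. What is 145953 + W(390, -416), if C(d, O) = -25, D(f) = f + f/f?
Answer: 67637768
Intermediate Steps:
G = -1
D(f) = 1 + f (D(f) = f + 1 = 1 + f)
W(V, y) = -25 + V*y² (W(V, y) = (y*V)*y - 25 = (V*y)*y - 25 = V*y² - 25 = -25 + V*y²)
145953 + W(390, -416) = 145953 + (-25 + 390*(-416)²) = 145953 + (-25 + 390*173056) = 145953 + (-25 + 67491840) = 145953 + 67491815 = 67637768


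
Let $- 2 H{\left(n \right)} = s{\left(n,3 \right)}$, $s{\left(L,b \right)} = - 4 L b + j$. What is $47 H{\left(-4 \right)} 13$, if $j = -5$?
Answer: $- \frac{26273}{2} \approx -13137.0$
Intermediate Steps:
$s{\left(L,b \right)} = -5 - 4 L b$ ($s{\left(L,b \right)} = - 4 L b - 5 = -5 - 4 L b$)
$H{\left(n \right)} = \frac{5}{2} + 6 n$ ($H{\left(n \right)} = - \frac{-5 - 4 n 3}{2} = - \frac{-5 - 12 n}{2} = \frac{5}{2} + 6 n$)
$47 H{\left(-4 \right)} 13 = 47 \left(\frac{5}{2} + 6 \left(-4\right)\right) 13 = 47 \left(\frac{5}{2} - 24\right) 13 = 47 \left(- \frac{43}{2}\right) 13 = \left(- \frac{2021}{2}\right) 13 = - \frac{26273}{2}$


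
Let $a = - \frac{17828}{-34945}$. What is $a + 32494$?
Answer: $\frac{1135520658}{34945} \approx 32495.0$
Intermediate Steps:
$a = \frac{17828}{34945}$ ($a = \left(-17828\right) \left(- \frac{1}{34945}\right) = \frac{17828}{34945} \approx 0.51017$)
$a + 32494 = \frac{17828}{34945} + 32494 = \frac{1135520658}{34945}$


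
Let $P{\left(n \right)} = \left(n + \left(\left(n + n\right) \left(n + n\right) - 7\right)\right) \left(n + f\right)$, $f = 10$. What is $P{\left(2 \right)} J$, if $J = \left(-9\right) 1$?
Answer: $-1188$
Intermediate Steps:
$J = -9$
$P{\left(n \right)} = \left(10 + n\right) \left(-7 + n + 4 n^{2}\right)$ ($P{\left(n \right)} = \left(n + \left(\left(n + n\right) \left(n + n\right) - 7\right)\right) \left(n + 10\right) = \left(n + \left(2 n 2 n - 7\right)\right) \left(10 + n\right) = \left(n + \left(4 n^{2} - 7\right)\right) \left(10 + n\right) = \left(n + \left(-7 + 4 n^{2}\right)\right) \left(10 + n\right) = \left(-7 + n + 4 n^{2}\right) \left(10 + n\right) = \left(10 + n\right) \left(-7 + n + 4 n^{2}\right)$)
$P{\left(2 \right)} J = \left(-70 + 3 \cdot 2 + 4 \cdot 2^{3} + 41 \cdot 2^{2}\right) \left(-9\right) = \left(-70 + 6 + 4 \cdot 8 + 41 \cdot 4\right) \left(-9\right) = \left(-70 + 6 + 32 + 164\right) \left(-9\right) = 132 \left(-9\right) = -1188$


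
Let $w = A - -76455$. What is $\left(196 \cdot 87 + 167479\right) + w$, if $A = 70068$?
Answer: $331054$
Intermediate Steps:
$w = 146523$ ($w = 70068 - -76455 = 70068 + 76455 = 146523$)
$\left(196 \cdot 87 + 167479\right) + w = \left(196 \cdot 87 + 167479\right) + 146523 = \left(17052 + 167479\right) + 146523 = 184531 + 146523 = 331054$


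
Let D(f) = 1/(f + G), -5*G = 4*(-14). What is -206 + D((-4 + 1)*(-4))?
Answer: -23891/116 ≈ -205.96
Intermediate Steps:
G = 56/5 (G = -4*(-14)/5 = -⅕*(-56) = 56/5 ≈ 11.200)
D(f) = 1/(56/5 + f) (D(f) = 1/(f + 56/5) = 1/(56/5 + f))
-206 + D((-4 + 1)*(-4)) = -206 + 5/(56 + 5*((-4 + 1)*(-4))) = -206 + 5/(56 + 5*(-3*(-4))) = -206 + 5/(56 + 5*12) = -206 + 5/(56 + 60) = -206 + 5/116 = -23891/116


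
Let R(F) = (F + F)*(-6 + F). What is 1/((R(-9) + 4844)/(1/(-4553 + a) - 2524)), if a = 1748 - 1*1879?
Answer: -11822417/23953976 ≈ -0.49355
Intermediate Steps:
a = -131 (a = 1748 - 1879 = -131)
R(F) = 2*F*(-6 + F) (R(F) = (2*F)*(-6 + F) = 2*F*(-6 + F))
1/((R(-9) + 4844)/(1/(-4553 + a) - 2524)) = 1/((2*(-9)*(-6 - 9) + 4844)/(1/(-4553 - 131) - 2524)) = 1/((2*(-9)*(-15) + 4844)/(1/(-4684) - 2524)) = 1/((270 + 4844)/(-1/4684 - 2524)) = 1/(5114/(-11822417/4684)) = 1/(5114*(-4684/11822417)) = 1/(-23953976/11822417) = -11822417/23953976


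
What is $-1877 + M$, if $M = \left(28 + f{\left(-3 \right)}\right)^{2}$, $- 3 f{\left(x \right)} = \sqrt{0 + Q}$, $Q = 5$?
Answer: $-1877 + \frac{\left(84 - \sqrt{5}\right)^{2}}{9} \approx -1134.2$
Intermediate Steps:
$f{\left(x \right)} = - \frac{\sqrt{5}}{3}$ ($f{\left(x \right)} = - \frac{\sqrt{0 + 5}}{3} = - \frac{\sqrt{5}}{3}$)
$M = \left(28 - \frac{\sqrt{5}}{3}\right)^{2} \approx 742.82$
$-1877 + M = -1877 + \frac{\left(84 - \sqrt{5}\right)^{2}}{9}$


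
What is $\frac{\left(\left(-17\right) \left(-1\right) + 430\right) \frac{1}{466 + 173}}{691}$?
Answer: $\frac{149}{147183} \approx 0.0010123$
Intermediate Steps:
$\frac{\left(\left(-17\right) \left(-1\right) + 430\right) \frac{1}{466 + 173}}{691} = \frac{17 + 430}{639} \cdot \frac{1}{691} = 447 \cdot \frac{1}{639} \cdot \frac{1}{691} = \frac{149}{213} \cdot \frac{1}{691} = \frac{149}{147183}$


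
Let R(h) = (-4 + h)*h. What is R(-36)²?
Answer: 2073600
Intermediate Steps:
R(h) = h*(-4 + h)
R(-36)² = (-36*(-4 - 36))² = (-36*(-40))² = 1440² = 2073600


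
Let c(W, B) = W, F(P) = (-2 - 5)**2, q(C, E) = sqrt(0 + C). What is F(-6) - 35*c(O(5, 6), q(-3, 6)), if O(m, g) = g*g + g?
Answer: -1421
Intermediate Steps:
q(C, E) = sqrt(C)
O(m, g) = g + g**2 (O(m, g) = g**2 + g = g + g**2)
F(P) = 49 (F(P) = (-7)**2 = 49)
F(-6) - 35*c(O(5, 6), q(-3, 6)) = 49 - 210*(1 + 6) = 49 - 210*7 = 49 - 35*42 = 49 - 1470 = -1421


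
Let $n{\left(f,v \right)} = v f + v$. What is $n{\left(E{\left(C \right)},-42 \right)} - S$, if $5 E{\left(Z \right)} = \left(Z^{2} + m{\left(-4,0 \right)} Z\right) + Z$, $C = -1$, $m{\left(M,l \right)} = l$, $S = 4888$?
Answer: $-4930$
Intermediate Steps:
$E{\left(Z \right)} = \frac{Z}{5} + \frac{Z^{2}}{5}$ ($E{\left(Z \right)} = \frac{\left(Z^{2} + 0 Z\right) + Z}{5} = \frac{\left(Z^{2} + 0\right) + Z}{5} = \frac{Z^{2} + Z}{5} = \frac{Z + Z^{2}}{5} = \frac{Z}{5} + \frac{Z^{2}}{5}$)
$n{\left(f,v \right)} = v + f v$ ($n{\left(f,v \right)} = f v + v = v + f v$)
$n{\left(E{\left(C \right)},-42 \right)} - S = - 42 \left(1 + \frac{1}{5} \left(-1\right) \left(1 - 1\right)\right) - 4888 = - 42 \left(1 + \frac{1}{5} \left(-1\right) 0\right) - 4888 = - 42 \left(1 + 0\right) - 4888 = \left(-42\right) 1 - 4888 = -42 - 4888 = -4930$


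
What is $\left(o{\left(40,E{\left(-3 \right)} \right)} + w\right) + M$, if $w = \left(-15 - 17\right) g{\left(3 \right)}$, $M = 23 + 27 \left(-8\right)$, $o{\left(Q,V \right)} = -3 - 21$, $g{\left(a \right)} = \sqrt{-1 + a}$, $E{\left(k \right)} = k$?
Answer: $-217 - 32 \sqrt{2} \approx -262.25$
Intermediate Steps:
$o{\left(Q,V \right)} = -24$
$M = -193$ ($M = 23 - 216 = -193$)
$w = - 32 \sqrt{2}$ ($w = \left(-15 - 17\right) \sqrt{-1 + 3} = - 32 \sqrt{2} \approx -45.255$)
$\left(o{\left(40,E{\left(-3 \right)} \right)} + w\right) + M = \left(-24 - 32 \sqrt{2}\right) - 193 = -217 - 32 \sqrt{2}$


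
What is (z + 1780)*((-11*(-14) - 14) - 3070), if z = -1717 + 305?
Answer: -1078240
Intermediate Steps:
z = -1412
(z + 1780)*((-11*(-14) - 14) - 3070) = (-1412 + 1780)*((-11*(-14) - 14) - 3070) = 368*((154 - 14) - 3070) = 368*(140 - 3070) = 368*(-2930) = -1078240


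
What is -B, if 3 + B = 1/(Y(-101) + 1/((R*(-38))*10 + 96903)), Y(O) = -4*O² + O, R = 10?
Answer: 11425227745/3808378214 ≈ 3.0000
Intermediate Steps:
Y(O) = O - 4*O²
B = -11425227745/3808378214 (B = -3 + 1/(-101*(1 - 4*(-101)) + 1/((10*(-38))*10 + 96903)) = -3 + 1/(-101*(1 + 404) + 1/(-380*10 + 96903)) = -3 + 1/(-101*405 + 1/(-3800 + 96903)) = -3 + 1/(-40905 + 1/93103) = -3 + 1/(-3808378214/93103) = -3 - 93103/3808378214 = -11425227745/3808378214 ≈ -3.0000)
-B = -1*(-11425227745/3808378214) = 11425227745/3808378214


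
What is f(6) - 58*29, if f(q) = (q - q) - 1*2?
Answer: -1684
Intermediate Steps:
f(q) = -2 (f(q) = 0 - 2 = -2)
f(6) - 58*29 = -2 - 58*29 = -2 - 1682 = -1684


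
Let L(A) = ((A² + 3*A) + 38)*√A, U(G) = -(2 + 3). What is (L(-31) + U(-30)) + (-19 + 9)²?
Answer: 95 + 906*I*√31 ≈ 95.0 + 5044.4*I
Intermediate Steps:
U(G) = -5 (U(G) = -1*5 = -5)
L(A) = √A*(38 + A² + 3*A) (L(A) = (38 + A² + 3*A)*√A = √A*(38 + A² + 3*A))
(L(-31) + U(-30)) + (-19 + 9)² = (√(-31)*(38 + (-31)² + 3*(-31)) - 5) + (-19 + 9)² = ((I*√31)*(38 + 961 - 93) - 5) + (-10)² = ((I*√31)*906 - 5) + 100 = (906*I*√31 - 5) + 100 = (-5 + 906*I*√31) + 100 = 95 + 906*I*√31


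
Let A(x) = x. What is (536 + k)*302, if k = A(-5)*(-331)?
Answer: 661682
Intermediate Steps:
k = 1655 (k = -5*(-331) = 1655)
(536 + k)*302 = (536 + 1655)*302 = 2191*302 = 661682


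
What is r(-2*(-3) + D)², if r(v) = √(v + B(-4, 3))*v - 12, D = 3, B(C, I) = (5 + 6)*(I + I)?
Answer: 6219 - 1080*√3 ≈ 4348.4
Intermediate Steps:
B(C, I) = 22*I (B(C, I) = 11*(2*I) = 22*I)
r(v) = -12 + v*√(66 + v) (r(v) = √(v + 22*3)*v - 12 = √(v + 66)*v - 12 = √(66 + v)*v - 12 = v*√(66 + v) - 12 = -12 + v*√(66 + v))
r(-2*(-3) + D)² = (-12 + (-2*(-3) + 3)*√(66 + (-2*(-3) + 3)))² = (-12 + (6 + 3)*√(66 + (6 + 3)))² = (-12 + 9*√(66 + 9))² = (-12 + 9*√75)² = (-12 + 9*(5*√3))² = (-12 + 45*√3)²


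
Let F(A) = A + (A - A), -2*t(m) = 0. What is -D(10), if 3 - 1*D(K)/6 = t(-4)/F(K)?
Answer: -18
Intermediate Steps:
t(m) = 0 (t(m) = -1/2*0 = 0)
F(A) = A (F(A) = A + 0 = A)
D(K) = 18 (D(K) = 18 - 0/K = 18 - 6*0 = 18 + 0 = 18)
-D(10) = -1*18 = -18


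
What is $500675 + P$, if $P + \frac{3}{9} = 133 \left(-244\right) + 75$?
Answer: $\frac{1404893}{3} \approx 4.683 \cdot 10^{5}$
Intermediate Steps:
$P = - \frac{97132}{3}$ ($P = - \frac{1}{3} + \left(133 \left(-244\right) + 75\right) = - \frac{1}{3} + \left(-32452 + 75\right) = - \frac{1}{3} - 32377 = - \frac{97132}{3} \approx -32377.0$)
$500675 + P = 500675 - \frac{97132}{3} = \frac{1404893}{3}$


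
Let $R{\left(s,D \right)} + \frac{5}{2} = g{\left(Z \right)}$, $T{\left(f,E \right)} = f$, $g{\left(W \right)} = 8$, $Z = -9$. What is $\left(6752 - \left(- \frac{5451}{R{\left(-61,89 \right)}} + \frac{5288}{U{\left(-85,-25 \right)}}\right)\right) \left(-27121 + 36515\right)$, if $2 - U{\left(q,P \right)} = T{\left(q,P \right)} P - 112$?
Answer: $\frac{146326992028}{2011} \approx 7.2763 \cdot 10^{7}$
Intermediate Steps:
$R{\left(s,D \right)} = \frac{11}{2}$ ($R{\left(s,D \right)} = - \frac{5}{2} + 8 = \frac{11}{2}$)
$U{\left(q,P \right)} = 114 - P q$ ($U{\left(q,P \right)} = 2 - \left(q P - 112\right) = 2 - \left(P q - 112\right) = 2 - \left(-112 + P q\right) = 114 - P q$)
$\left(6752 - \left(- \frac{5451}{R{\left(-61,89 \right)}} + \frac{5288}{U{\left(-85,-25 \right)}}\right)\right) \left(-27121 + 36515\right) = \left(6752 - \left(- \frac{5451}{\frac{11}{2}} + \frac{5288}{114 - \left(-25\right) \left(-85\right)}\right)\right) \left(-27121 + 36515\right) = \left(6752 - \left(\left(-5451\right) \frac{2}{11} + \frac{5288}{114 - 2125}\right)\right) 9394 = \left(6752 - \left(- \frac{10902}{11} + \frac{5288}{-2011}\right)\right) 9394 = \left(6752 - \left(- \frac{10902}{11} + 5288 \left(- \frac{1}{2011}\right)\right)\right) 9394 = \left(6752 - \left(- \frac{10902}{11} - \frac{5288}{2011}\right)\right) 9394 = \left(6752 - - \frac{21982090}{22121}\right) 9394 = \left(6752 + \frac{21982090}{22121}\right) 9394 = \frac{171343082}{22121} \cdot 9394 = \frac{146326992028}{2011}$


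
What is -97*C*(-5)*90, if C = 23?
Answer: 1003950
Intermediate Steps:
-97*C*(-5)*90 = -2231*(-5)*90 = -97*(-115)*90 = 11155*90 = 1003950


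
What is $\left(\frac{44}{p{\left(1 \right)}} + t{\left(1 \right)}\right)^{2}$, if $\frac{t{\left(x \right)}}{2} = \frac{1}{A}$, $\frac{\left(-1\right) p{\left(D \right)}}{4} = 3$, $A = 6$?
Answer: $\frac{100}{9} \approx 11.111$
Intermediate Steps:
$p{\left(D \right)} = -12$ ($p{\left(D \right)} = \left(-4\right) 3 = -12$)
$t{\left(x \right)} = \frac{1}{3}$ ($t{\left(x \right)} = \frac{2}{6} = 2 \cdot \frac{1}{6} = \frac{1}{3}$)
$\left(\frac{44}{p{\left(1 \right)}} + t{\left(1 \right)}\right)^{2} = \left(\frac{44}{-12} + \frac{1}{3}\right)^{2} = \left(44 \left(- \frac{1}{12}\right) + \frac{1}{3}\right)^{2} = \left(- \frac{11}{3} + \frac{1}{3}\right)^{2} = \left(- \frac{10}{3}\right)^{2} = \frac{100}{9}$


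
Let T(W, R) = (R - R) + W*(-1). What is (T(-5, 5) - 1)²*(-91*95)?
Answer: -138320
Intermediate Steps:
T(W, R) = -W (T(W, R) = 0 - W = -W)
(T(-5, 5) - 1)²*(-91*95) = (-1*(-5) - 1)²*(-91*95) = (5 - 1)²*(-8645) = 4²*(-8645) = 16*(-8645) = -138320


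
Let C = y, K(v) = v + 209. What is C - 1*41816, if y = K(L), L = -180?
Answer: -41787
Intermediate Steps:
K(v) = 209 + v
y = 29 (y = 209 - 180 = 29)
C = 29
C - 1*41816 = 29 - 1*41816 = 29 - 41816 = -41787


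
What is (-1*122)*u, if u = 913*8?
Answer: -891088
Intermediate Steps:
u = 7304
(-1*122)*u = -1*122*7304 = -122*7304 = -891088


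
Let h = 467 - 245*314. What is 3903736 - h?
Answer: 3980199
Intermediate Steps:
h = -76463 (h = 467 - 76930 = -76463)
3903736 - h = 3903736 - 1*(-76463) = 3903736 + 76463 = 3980199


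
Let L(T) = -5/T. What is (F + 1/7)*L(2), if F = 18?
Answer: -635/14 ≈ -45.357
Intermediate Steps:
(F + 1/7)*L(2) = (18 + 1/7)*(-5/2) = (18 + ⅐)*(-5*½) = (127/7)*(-5/2) = -635/14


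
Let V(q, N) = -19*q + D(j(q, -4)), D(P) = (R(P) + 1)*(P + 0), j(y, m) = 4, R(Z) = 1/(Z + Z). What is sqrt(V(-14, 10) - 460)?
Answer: I*sqrt(758)/2 ≈ 13.766*I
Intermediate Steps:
R(Z) = 1/(2*Z)
D(P) = P*(1 + 1/(2*P)) (D(P) = (1/(2*P) + 1)*(P + 0) = (1 + 1/(2*P))*P = P*(1 + 1/(2*P)))
V(q, N) = 9/2 - 19*q (V(q, N) = -19*q + (1/2 + 4) = -19*q + 9/2 = 9/2 - 19*q)
sqrt(V(-14, 10) - 460) = sqrt((9/2 - 19*(-14)) - 460) = sqrt((9/2 + 266) - 460) = sqrt(541/2 - 460) = sqrt(-379/2) = I*sqrt(758)/2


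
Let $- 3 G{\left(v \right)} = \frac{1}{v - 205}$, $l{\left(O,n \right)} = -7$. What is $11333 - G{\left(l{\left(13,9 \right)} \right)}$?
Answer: $\frac{7207787}{636} \approx 11333.0$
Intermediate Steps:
$G{\left(v \right)} = - \frac{1}{3 \left(-205 + v\right)}$ ($G{\left(v \right)} = - \frac{1}{3 \left(v - 205\right)} = - \frac{1}{3 \left(-205 + v\right)}$)
$11333 - G{\left(l{\left(13,9 \right)} \right)} = 11333 - - \frac{1}{-615 + 3 \left(-7\right)} = 11333 - - \frac{1}{-615 - 21} = 11333 - - \frac{1}{-636} = 11333 - \left(-1\right) \left(- \frac{1}{636}\right) = 11333 - \frac{1}{636} = \frac{7207787}{636}$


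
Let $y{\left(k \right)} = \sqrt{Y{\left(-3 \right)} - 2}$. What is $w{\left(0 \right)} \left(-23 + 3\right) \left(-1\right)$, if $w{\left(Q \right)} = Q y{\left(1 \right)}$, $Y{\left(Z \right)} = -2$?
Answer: $0$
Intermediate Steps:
$y{\left(k \right)} = 2 i$ ($y{\left(k \right)} = \sqrt{-2 - 2} = \sqrt{-4} = 2 i$)
$w{\left(Q \right)} = 2 i Q$ ($w{\left(Q \right)} = Q 2 i = 2 i Q$)
$w{\left(0 \right)} \left(-23 + 3\right) \left(-1\right) = 2 i 0 \left(-23 + 3\right) \left(-1\right) = 0 \left(-20\right) \left(-1\right) = 0 \left(-1\right) = 0$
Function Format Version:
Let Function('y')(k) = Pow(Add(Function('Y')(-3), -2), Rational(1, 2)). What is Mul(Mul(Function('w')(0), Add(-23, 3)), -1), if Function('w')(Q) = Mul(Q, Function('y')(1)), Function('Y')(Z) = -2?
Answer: 0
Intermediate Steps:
Function('y')(k) = Mul(2, I) (Function('y')(k) = Pow(Add(-2, -2), Rational(1, 2)) = Pow(-4, Rational(1, 2)) = Mul(2, I))
Function('w')(Q) = Mul(2, I, Q) (Function('w')(Q) = Mul(Q, Mul(2, I)) = Mul(2, I, Q))
Mul(Mul(Function('w')(0), Add(-23, 3)), -1) = Mul(Mul(Mul(2, I, 0), Add(-23, 3)), -1) = Mul(Mul(0, -20), -1) = Mul(0, -1) = 0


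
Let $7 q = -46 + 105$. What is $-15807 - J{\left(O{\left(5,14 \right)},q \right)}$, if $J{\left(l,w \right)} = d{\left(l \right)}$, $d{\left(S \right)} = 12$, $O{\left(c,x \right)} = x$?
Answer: $-15819$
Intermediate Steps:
$q = \frac{59}{7}$ ($q = \frac{-46 + 105}{7} = \frac{1}{7} \cdot 59 = \frac{59}{7} \approx 8.4286$)
$J{\left(l,w \right)} = 12$
$-15807 - J{\left(O{\left(5,14 \right)},q \right)} = -15807 - 12 = -15819$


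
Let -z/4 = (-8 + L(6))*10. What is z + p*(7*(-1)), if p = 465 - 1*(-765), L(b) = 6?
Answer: -8530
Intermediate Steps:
p = 1230 (p = 465 + 765 = 1230)
z = 80 (z = -4*(-8 + 6)*10 = -(-8)*10 = -4*(-20) = 80)
z + p*(7*(-1)) = 80 + 1230*(7*(-1)) = 80 + 1230*(-7) = 80 - 8610 = -8530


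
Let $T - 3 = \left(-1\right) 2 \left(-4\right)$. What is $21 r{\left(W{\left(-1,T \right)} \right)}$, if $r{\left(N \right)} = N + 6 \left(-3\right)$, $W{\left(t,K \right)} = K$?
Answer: $-147$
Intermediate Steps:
$T = 11$ ($T = 3 + \left(-1\right) 2 \left(-4\right) = 3 - -8 = 3 + 8 = 11$)
$r{\left(N \right)} = -18 + N$ ($r{\left(N \right)} = N - 18 = -18 + N$)
$21 r{\left(W{\left(-1,T \right)} \right)} = 21 \left(-18 + 11\right) = 21 \left(-7\right) = -147$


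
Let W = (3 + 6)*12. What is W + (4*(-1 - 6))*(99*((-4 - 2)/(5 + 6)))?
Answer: 1620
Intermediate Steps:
W = 108 (W = 9*12 = 108)
W + (4*(-1 - 6))*(99*((-4 - 2)/(5 + 6))) = 108 + (4*(-1 - 6))*(99*((-4 - 2)/(5 + 6))) = 108 + (4*(-7))*(99*(-6/11)) = 108 - 2772*(-6*1/11) = 108 - 2772*(-6)/11 = 108 - 28*(-54) = 108 + 1512 = 1620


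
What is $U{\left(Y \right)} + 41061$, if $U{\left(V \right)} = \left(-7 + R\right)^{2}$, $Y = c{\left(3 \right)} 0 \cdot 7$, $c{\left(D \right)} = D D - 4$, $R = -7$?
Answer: $41257$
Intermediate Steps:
$c{\left(D \right)} = -4 + D^{2}$ ($c{\left(D \right)} = D^{2} - 4 = -4 + D^{2}$)
$Y = 0$ ($Y = \left(-4 + 3^{2}\right) 0 \cdot 7 = \left(-4 + 9\right) 0 \cdot 7 = 5 \cdot 0 \cdot 7 = 0 \cdot 7 = 0$)
$U{\left(V \right)} = 196$ ($U{\left(V \right)} = \left(-7 - 7\right)^{2} = \left(-14\right)^{2} = 196$)
$U{\left(Y \right)} + 41061 = 196 + 41061 = 41257$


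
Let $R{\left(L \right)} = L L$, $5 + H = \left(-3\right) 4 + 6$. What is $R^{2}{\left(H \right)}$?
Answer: $14641$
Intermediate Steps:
$H = -11$ ($H = -5 + \left(\left(-3\right) 4 + 6\right) = -5 + \left(-12 + 6\right) = -5 - 6 = -11$)
$R{\left(L \right)} = L^{2}$
$R^{2}{\left(H \right)} = \left(\left(-11\right)^{2}\right)^{2} = 121^{2} = 14641$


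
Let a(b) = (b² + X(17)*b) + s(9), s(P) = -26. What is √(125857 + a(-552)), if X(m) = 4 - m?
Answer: √437711 ≈ 661.60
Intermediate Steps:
a(b) = -26 + b² - 13*b (a(b) = (b² + (4 - 1*17)*b) - 26 = (b² + (4 - 17)*b) - 26 = (b² - 13*b) - 26 = -26 + b² - 13*b)
√(125857 + a(-552)) = √(125857 + (-26 + (-552)² - 13*(-552))) = √(125857 + (-26 + 304704 + 7176)) = √(125857 + 311854) = √437711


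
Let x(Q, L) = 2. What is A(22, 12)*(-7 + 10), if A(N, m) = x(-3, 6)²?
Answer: 12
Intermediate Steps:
A(N, m) = 4 (A(N, m) = 2² = 4)
A(22, 12)*(-7 + 10) = 4*(-7 + 10) = 4*3 = 12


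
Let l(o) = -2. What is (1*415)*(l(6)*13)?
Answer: -10790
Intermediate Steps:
(1*415)*(l(6)*13) = (1*415)*(-2*13) = 415*(-26) = -10790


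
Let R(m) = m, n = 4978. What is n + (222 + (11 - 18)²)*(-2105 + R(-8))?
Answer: -567645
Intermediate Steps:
n + (222 + (11 - 18)²)*(-2105 + R(-8)) = 4978 + (222 + (11 - 18)²)*(-2105 - 8) = 4978 + (222 + (-7)²)*(-2113) = 4978 + (222 + 49)*(-2113) = 4978 + 271*(-2113) = 4978 - 572623 = -567645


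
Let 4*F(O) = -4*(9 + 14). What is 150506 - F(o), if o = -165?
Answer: 150529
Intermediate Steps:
F(O) = -23 (F(O) = (-4*(9 + 14))/4 = (-4*23)/4 = (1/4)*(-92) = -23)
150506 - F(o) = 150506 - 1*(-23) = 150506 + 23 = 150529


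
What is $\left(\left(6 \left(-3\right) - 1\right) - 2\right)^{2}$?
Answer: $441$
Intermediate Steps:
$\left(\left(6 \left(-3\right) - 1\right) - 2\right)^{2} = \left(\left(-18 - 1\right) - 2\right)^{2} = \left(-19 - 2\right)^{2} = \left(-21\right)^{2} = 441$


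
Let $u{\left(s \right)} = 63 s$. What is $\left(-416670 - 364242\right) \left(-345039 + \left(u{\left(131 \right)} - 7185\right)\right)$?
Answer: $268611081552$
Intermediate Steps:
$\left(-416670 - 364242\right) \left(-345039 + \left(u{\left(131 \right)} - 7185\right)\right) = \left(-416670 - 364242\right) \left(-345039 + \left(63 \cdot 131 - 7185\right)\right) = - 780912 \left(-345039 + \left(8253 - 7185\right)\right) = - 780912 \left(-345039 + 1068\right) = \left(-780912\right) \left(-343971\right) = 268611081552$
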